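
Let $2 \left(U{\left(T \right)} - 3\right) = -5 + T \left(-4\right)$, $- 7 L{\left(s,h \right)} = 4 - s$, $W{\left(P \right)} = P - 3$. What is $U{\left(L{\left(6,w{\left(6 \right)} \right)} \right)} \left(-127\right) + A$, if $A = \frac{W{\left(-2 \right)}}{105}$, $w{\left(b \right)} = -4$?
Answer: $\frac{379}{42} \approx 9.0238$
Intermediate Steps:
$W{\left(P \right)} = -3 + P$
$L{\left(s,h \right)} = - \frac{4}{7} + \frac{s}{7}$ ($L{\left(s,h \right)} = - \frac{4 - s}{7} = - \frac{4}{7} + \frac{s}{7}$)
$U{\left(T \right)} = \frac{1}{2} - 2 T$ ($U{\left(T \right)} = 3 + \frac{-5 + T \left(-4\right)}{2} = 3 + \frac{-5 - 4 T}{2} = 3 - \left(\frac{5}{2} + 2 T\right) = \frac{1}{2} - 2 T$)
$A = - \frac{1}{21}$ ($A = \frac{-3 - 2}{105} = \left(-5\right) \frac{1}{105} = - \frac{1}{21} \approx -0.047619$)
$U{\left(L{\left(6,w{\left(6 \right)} \right)} \right)} \left(-127\right) + A = \left(\frac{1}{2} - 2 \left(- \frac{4}{7} + \frac{1}{7} \cdot 6\right)\right) \left(-127\right) - \frac{1}{21} = \left(\frac{1}{2} - 2 \left(- \frac{4}{7} + \frac{6}{7}\right)\right) \left(-127\right) - \frac{1}{21} = \left(\frac{1}{2} - \frac{4}{7}\right) \left(-127\right) - \frac{1}{21} = \left(- \frac{1}{14}\right) \left(-127\right) - \frac{1}{21} = \frac{127}{14} - \frac{1}{21} = \frac{379}{42}$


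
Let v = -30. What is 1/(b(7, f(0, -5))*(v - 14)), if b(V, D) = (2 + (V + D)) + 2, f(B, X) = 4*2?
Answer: -1/836 ≈ -0.0011962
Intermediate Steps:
f(B, X) = 8
b(V, D) = 4 + D + V (b(V, D) = (2 + (D + V)) + 2 = (2 + D + V) + 2 = 4 + D + V)
1/(b(7, f(0, -5))*(v - 14)) = 1/((4 + 8 + 7)*(-30 - 14)) = 1/(19*(-44)) = 1/(-836) = -1/836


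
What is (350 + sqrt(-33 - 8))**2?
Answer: (350 + I*sqrt(41))**2 ≈ 1.2246e+5 + 4482.2*I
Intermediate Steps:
(350 + sqrt(-33 - 8))**2 = (350 + sqrt(-41))**2 = (350 + I*sqrt(41))**2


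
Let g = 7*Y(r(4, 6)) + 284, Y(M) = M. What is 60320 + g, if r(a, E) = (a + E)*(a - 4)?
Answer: 60604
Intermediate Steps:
r(a, E) = (-4 + a)*(E + a) (r(a, E) = (E + a)*(-4 + a) = (-4 + a)*(E + a))
g = 284 (g = 7*(4² - 4*6 - 4*4 + 6*4) + 284 = 7*(16 - 24 - 16 + 24) + 284 = 7*0 + 284 = 0 + 284 = 284)
60320 + g = 60320 + 284 = 60604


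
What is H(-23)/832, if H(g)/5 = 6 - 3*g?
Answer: 375/832 ≈ 0.45072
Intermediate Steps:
H(g) = 30 - 15*g (H(g) = 5*(6 - 3*g) = 30 - 15*g)
H(-23)/832 = (30 - 15*(-23))/832 = (30 + 345)*(1/832) = 375*(1/832) = 375/832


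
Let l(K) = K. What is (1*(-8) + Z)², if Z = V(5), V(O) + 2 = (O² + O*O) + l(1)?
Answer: 1681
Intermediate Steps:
V(O) = -1 + 2*O² (V(O) = -2 + ((O² + O*O) + 1) = -2 + ((O² + O²) + 1) = -2 + (2*O² + 1) = -2 + (1 + 2*O²) = -1 + 2*O²)
Z = 49 (Z = -1 + 2*5² = -1 + 2*25 = -1 + 50 = 49)
(1*(-8) + Z)² = (1*(-8) + 49)² = (-8 + 49)² = 41² = 1681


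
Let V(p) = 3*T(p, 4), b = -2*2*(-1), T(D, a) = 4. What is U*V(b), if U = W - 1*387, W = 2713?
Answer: 27912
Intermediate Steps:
U = 2326 (U = 2713 - 1*387 = 2713 - 387 = 2326)
b = 4 (b = -4*(-1) = 4)
V(p) = 12 (V(p) = 3*4 = 12)
U*V(b) = 2326*12 = 27912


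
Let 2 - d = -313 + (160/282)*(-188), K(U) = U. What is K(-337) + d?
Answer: 254/3 ≈ 84.667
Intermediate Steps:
d = 1265/3 (d = 2 - (-313 + (160/282)*(-188)) = 2 - (-313 + (160*(1/282))*(-188)) = 2 - (-313 + (80/141)*(-188)) = 2 - (-313 - 320/3) = 2 - 1*(-1259/3) = 2 + 1259/3 = 1265/3 ≈ 421.67)
K(-337) + d = -337 + 1265/3 = 254/3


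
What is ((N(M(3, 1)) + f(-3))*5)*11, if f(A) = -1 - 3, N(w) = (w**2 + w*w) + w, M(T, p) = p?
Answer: -55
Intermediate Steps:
N(w) = w + 2*w**2 (N(w) = (w**2 + w**2) + w = 2*w**2 + w = w + 2*w**2)
f(A) = -4
((N(M(3, 1)) + f(-3))*5)*11 = ((1*(1 + 2*1) - 4)*5)*11 = ((1*(1 + 2) - 4)*5)*11 = ((1*3 - 4)*5)*11 = ((3 - 4)*5)*11 = -1*5*11 = -5*11 = -55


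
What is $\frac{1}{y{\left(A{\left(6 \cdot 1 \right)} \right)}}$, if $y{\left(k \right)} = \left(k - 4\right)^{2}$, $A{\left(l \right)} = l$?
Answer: $\frac{1}{4} \approx 0.25$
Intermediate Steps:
$y{\left(k \right)} = \left(-4 + k\right)^{2}$
$\frac{1}{y{\left(A{\left(6 \cdot 1 \right)} \right)}} = \frac{1}{\left(-4 + 6 \cdot 1\right)^{2}} = \frac{1}{\left(-4 + 6\right)^{2}} = \frac{1}{2^{2}} = \frac{1}{4}$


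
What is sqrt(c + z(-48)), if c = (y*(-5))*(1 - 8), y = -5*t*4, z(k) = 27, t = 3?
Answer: I*sqrt(2073) ≈ 45.53*I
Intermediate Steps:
y = -60 (y = -5*3*4 = -15*4 = -60)
c = -2100 (c = (-60*(-5))*(1 - 8) = 300*(-7) = -2100)
sqrt(c + z(-48)) = sqrt(-2100 + 27) = sqrt(-2073) = I*sqrt(2073)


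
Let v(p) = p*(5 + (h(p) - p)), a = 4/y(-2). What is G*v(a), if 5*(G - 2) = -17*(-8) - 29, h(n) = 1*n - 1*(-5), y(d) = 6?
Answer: 156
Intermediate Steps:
h(n) = 5 + n (h(n) = n + 5 = 5 + n)
a = ⅔ (a = 4/6 = 4*(⅙) = ⅔ ≈ 0.66667)
G = 117/5 (G = 2 + (-17*(-8) - 29)/5 = 2 + (136 - 29)/5 = 2 + (⅕)*107 = 2 + 107/5 = 117/5 ≈ 23.400)
v(p) = 10*p (v(p) = p*(5 + ((5 + p) - p)) = p*(5 + 5) = p*10 = 10*p)
G*v(a) = 117*(10*(⅔))/5 = (117/5)*(20/3) = 156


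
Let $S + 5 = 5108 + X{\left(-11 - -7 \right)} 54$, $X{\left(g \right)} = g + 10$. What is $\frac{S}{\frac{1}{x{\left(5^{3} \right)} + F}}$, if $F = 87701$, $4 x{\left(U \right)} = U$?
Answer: $\frac{1904491683}{4} \approx 4.7612 \cdot 10^{8}$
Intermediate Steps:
$X{\left(g \right)} = 10 + g$
$x{\left(U \right)} = \frac{U}{4}$
$S = 5427$ ($S = -5 + \left(5108 + \left(10 - 4\right) 54\right) = -5 + \left(5108 + 6 \cdot 54\right) = -5 + \left(5108 + 324\right) = -5 + 5432 = 5427$)
$\frac{S}{\frac{1}{x{\left(5^{3} \right)} + F}} = \frac{5427}{\frac{1}{\frac{5^{3}}{4} + 87701}} = \frac{5427}{\frac{1}{\frac{1}{4} \cdot 125 + 87701}} = \frac{5427}{\frac{1}{\frac{125}{4} + 87701}} = \frac{5427}{\frac{1}{\frac{350929}{4}}} = \frac{5427}{\frac{4}{350929}} = 5427 \cdot \frac{350929}{4} = \frac{1904491683}{4}$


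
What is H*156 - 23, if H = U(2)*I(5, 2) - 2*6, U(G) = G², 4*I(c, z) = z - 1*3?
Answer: -2051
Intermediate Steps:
I(c, z) = -¾ + z/4 (I(c, z) = (z - 1*3)/4 = (z - 3)/4 = (-3 + z)/4 = -¾ + z/4)
H = -13 (H = 2²*(-¾ + (¼)*2) - 2*6 = 4*(-¾ + ½) - 12 = 4*(-¼) - 12 = -1 - 12 = -13)
H*156 - 23 = -13*156 - 23 = -2028 - 23 = -2051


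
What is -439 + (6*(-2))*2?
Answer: -463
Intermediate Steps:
-439 + (6*(-2))*2 = -439 - 12*2 = -439 - 24 = -463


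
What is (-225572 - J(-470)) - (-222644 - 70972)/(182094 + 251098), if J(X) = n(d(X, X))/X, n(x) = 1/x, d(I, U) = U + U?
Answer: -5396349102240949/23923028200 ≈ -2.2557e+5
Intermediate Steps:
d(I, U) = 2*U
J(X) = 1/(2*X²) (J(X) = 1/(((2*X))*X) = (1/(2*X))/X = 1/(2*X²))
(-225572 - J(-470)) - (-222644 - 70972)/(182094 + 251098) = (-225572 - 1/(2*(-470)²)) - (-222644 - 70972)/(182094 + 251098) = (-225572 - 1/(2*220900)) - (-293616)/433192 = (-225572 - 1*1/441800) - (-293616)/433192 = (-225572 - 1/441800) - 1*(-36702/54149) = -99657709601/441800 + 36702/54149 = -5396349102240949/23923028200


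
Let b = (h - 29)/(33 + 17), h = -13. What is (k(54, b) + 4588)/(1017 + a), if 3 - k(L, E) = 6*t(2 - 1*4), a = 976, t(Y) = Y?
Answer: 4603/1993 ≈ 2.3096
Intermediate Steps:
b = -21/25 (b = (-13 - 29)/(33 + 17) = -42/50 = -42*1/50 = -21/25 ≈ -0.84000)
k(L, E) = 15 (k(L, E) = 3 - 6*(2 - 1*4) = 3 - 6*(2 - 4) = 3 - 6*(-2) = 3 - 1*(-12) = 3 + 12 = 15)
(k(54, b) + 4588)/(1017 + a) = (15 + 4588)/(1017 + 976) = 4603/1993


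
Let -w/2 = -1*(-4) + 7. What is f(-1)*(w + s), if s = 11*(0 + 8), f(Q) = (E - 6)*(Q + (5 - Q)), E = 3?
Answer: -990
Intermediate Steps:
f(Q) = -15 (f(Q) = (3 - 6)*(Q + (5 - Q)) = -3*5 = -15)
w = -22 (w = -2*(-1*(-4) + 7) = -2*(4 + 7) = -2*11 = -22)
s = 88 (s = 11*8 = 88)
f(-1)*(w + s) = -15*(-22 + 88) = -15*66 = -990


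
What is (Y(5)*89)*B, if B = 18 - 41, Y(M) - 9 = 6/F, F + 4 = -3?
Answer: -116679/7 ≈ -16668.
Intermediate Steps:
F = -7 (F = -4 - 3 = -7)
Y(M) = 57/7 (Y(M) = 9 + 6/(-7) = 9 + 6*(-⅐) = 9 - 6/7 = 57/7)
B = -23
(Y(5)*89)*B = ((57/7)*89)*(-23) = (5073/7)*(-23) = -116679/7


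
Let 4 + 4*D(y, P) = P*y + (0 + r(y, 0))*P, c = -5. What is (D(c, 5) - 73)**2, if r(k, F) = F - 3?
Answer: 7056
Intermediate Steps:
r(k, F) = -3 + F
D(y, P) = -1 - 3*P/4 + P*y/4 (D(y, P) = -1 + (P*y + (0 + (-3 + 0))*P)/4 = -1 + (P*y + (0 - 3)*P)/4 = -1 + (P*y - 3*P)/4 = -1 + (-3*P + P*y)/4 = -1 + (-3*P/4 + P*y/4) = -1 - 3*P/4 + P*y/4)
(D(c, 5) - 73)**2 = ((-1 - 3/4*5 + (1/4)*5*(-5)) - 73)**2 = ((-1 - 15/4 - 25/4) - 73)**2 = (-11 - 73)**2 = (-84)**2 = 7056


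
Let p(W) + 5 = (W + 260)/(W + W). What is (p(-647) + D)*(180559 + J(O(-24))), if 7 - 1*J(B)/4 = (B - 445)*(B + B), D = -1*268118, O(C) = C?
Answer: -31412576217725/1294 ≈ -2.4276e+10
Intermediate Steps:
p(W) = -5 + (260 + W)/(2*W) (p(W) = -5 + (W + 260)/(W + W) = -5 + (260 + W)/((2*W)) = -5 + (260 + W)*(1/(2*W)) = -5 + (260 + W)/(2*W))
D = -268118
J(B) = 28 - 8*B*(-445 + B) (J(B) = 28 - 4*(B - 445)*(B + B) = 28 - 4*(-445 + B)*2*B = 28 - 8*B*(-445 + B))
(p(-647) + D)*(180559 + J(O(-24))) = ((-9/2 + 130/(-647)) - 268118)*(180559 + (28 - 8*(-24)² + 3560*(-24))) = ((-9/2 + 130*(-1/647)) - 268118)*(180559 + (28 - 8*576 - 85440)) = ((-9/2 - 130/647) - 268118)*(180559 + (28 - 4608 - 85440)) = (-6083/1294 - 268118)*(180559 - 90020) = -346950775/1294*90539 = -31412576217725/1294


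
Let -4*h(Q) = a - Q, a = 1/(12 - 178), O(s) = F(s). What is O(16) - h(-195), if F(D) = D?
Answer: 42993/664 ≈ 64.749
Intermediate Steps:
O(s) = s
a = -1/166 (a = 1/(-166) = -1/166 ≈ -0.0060241)
h(Q) = 1/664 + Q/4 (h(Q) = -(-1/166 - Q)/4 = 1/664 + Q/4)
O(16) - h(-195) = 16 - (1/664 + (¼)*(-195)) = 16 - (1/664 - 195/4) = 16 - 1*(-32369/664) = 16 + 32369/664 = 42993/664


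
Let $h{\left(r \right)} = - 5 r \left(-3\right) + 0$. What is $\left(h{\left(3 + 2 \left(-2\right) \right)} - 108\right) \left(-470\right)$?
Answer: $57810$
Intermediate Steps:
$h{\left(r \right)} = 15 r$ ($h{\left(r \right)} = 15 r + 0 = 15 r$)
$\left(h{\left(3 + 2 \left(-2\right) \right)} - 108\right) \left(-470\right) = \left(15 \left(3 + 2 \left(-2\right)\right) - 108\right) \left(-470\right) = \left(15 \left(3 - 4\right) - 108\right) \left(-470\right) = \left(15 \left(-1\right) - 108\right) \left(-470\right) = \left(-15 - 108\right) \left(-470\right) = \left(-123\right) \left(-470\right) = 57810$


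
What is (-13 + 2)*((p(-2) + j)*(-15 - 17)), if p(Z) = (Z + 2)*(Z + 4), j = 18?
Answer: 6336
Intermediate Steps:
p(Z) = (2 + Z)*(4 + Z)
(-13 + 2)*((p(-2) + j)*(-15 - 17)) = (-13 + 2)*(((8 + (-2)² + 6*(-2)) + 18)*(-15 - 17)) = -11*((8 + 4 - 12) + 18)*(-32) = -11*(0 + 18)*(-32) = -198*(-32) = -11*(-576) = 6336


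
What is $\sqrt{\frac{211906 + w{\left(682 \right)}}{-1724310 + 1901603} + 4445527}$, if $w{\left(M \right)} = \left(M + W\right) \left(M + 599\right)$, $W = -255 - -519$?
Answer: $\frac{\sqrt{139735648396258899}}{177293} \approx 2108.4$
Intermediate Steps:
$W = 264$ ($W = -255 + 519 = 264$)
$w{\left(M \right)} = \left(264 + M\right) \left(599 + M\right)$ ($w{\left(M \right)} = \left(M + 264\right) \left(M + 599\right) = \left(264 + M\right) \left(599 + M\right)$)
$\sqrt{\frac{211906 + w{\left(682 \right)}}{-1724310 + 1901603} + 4445527} = \sqrt{\frac{211906 + \left(158136 + 682^{2} + 863 \cdot 682\right)}{-1724310 + 1901603} + 4445527} = \sqrt{\frac{211906 + \left(158136 + 465124 + 588566\right)}{177293} + 4445527} = \sqrt{\left(211906 + 1211826\right) \frac{1}{177293} + 4445527} = \sqrt{1423732 \cdot \frac{1}{177293} + 4445527} = \sqrt{\frac{1423732}{177293} + 4445527} = \sqrt{\frac{788162242143}{177293}} = \frac{\sqrt{139735648396258899}}{177293}$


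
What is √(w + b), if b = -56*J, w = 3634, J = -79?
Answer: √8058 ≈ 89.766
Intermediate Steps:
b = 4424 (b = -56*(-79) = 4424)
√(w + b) = √(3634 + 4424) = √8058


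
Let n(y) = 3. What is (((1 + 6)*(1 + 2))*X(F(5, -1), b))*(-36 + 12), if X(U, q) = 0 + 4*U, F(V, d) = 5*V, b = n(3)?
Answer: -50400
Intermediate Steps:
b = 3
X(U, q) = 4*U
(((1 + 6)*(1 + 2))*X(F(5, -1), b))*(-36 + 12) = (((1 + 6)*(1 + 2))*(4*(5*5)))*(-36 + 12) = ((7*3)*(4*25))*(-24) = (21*100)*(-24) = 2100*(-24) = -50400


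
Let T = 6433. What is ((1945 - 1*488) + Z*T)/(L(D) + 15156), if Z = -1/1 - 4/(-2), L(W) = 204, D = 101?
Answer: 263/512 ≈ 0.51367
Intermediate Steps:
Z = 1 (Z = -1*1 - 4*(-½) = -1 + 2 = 1)
((1945 - 1*488) + Z*T)/(L(D) + 15156) = ((1945 - 1*488) + 1*6433)/(204 + 15156) = ((1945 - 488) + 6433)/15360 = (1457 + 6433)*(1/15360) = 7890*(1/15360) = 263/512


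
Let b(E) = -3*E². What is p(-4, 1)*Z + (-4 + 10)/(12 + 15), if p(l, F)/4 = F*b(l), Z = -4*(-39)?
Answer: -269566/9 ≈ -29952.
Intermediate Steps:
Z = 156
p(l, F) = -12*F*l² (p(l, F) = 4*(F*(-3*l²)) = 4*(-3*F*l²) = -12*F*l²)
p(-4, 1)*Z + (-4 + 10)/(12 + 15) = -12*1*(-4)²*156 + (-4 + 10)/(12 + 15) = -12*1*16*156 + 6/27 = -192*156 + 6*(1/27) = -29952 + 2/9 = -269566/9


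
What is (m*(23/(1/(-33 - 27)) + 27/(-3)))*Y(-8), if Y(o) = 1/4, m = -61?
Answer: 84729/4 ≈ 21182.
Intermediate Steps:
Y(o) = 1/4
(m*(23/(1/(-33 - 27)) + 27/(-3)))*Y(-8) = -61*(23/(1/(-33 - 27)) + 27/(-3))*(1/4) = -61*(23/(1/(-60)) + 27*(-1/3))*(1/4) = -61*(23/(-1/60) - 9)*(1/4) = -61*(23*(-60) - 9)*(1/4) = -61*(-1380 - 9)*(1/4) = -61*(-1389)*(1/4) = 84729*(1/4) = 84729/4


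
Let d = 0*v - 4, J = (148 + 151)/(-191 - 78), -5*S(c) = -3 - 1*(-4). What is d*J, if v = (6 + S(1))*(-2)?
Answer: 1196/269 ≈ 4.4461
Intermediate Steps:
S(c) = -1/5 (S(c) = -(-3 - 1*(-4))/5 = -(-3 + 4)/5 = -1/5*1 = -1/5)
v = -58/5 (v = (6 - 1/5)*(-2) = (29/5)*(-2) = -58/5 ≈ -11.600)
J = -299/269 (J = 299/(-269) = 299*(-1/269) = -299/269 ≈ -1.1115)
d = -4 (d = 0*(-58/5) - 4 = 0 - 4 = -4)
d*J = -4*(-299/269) = 1196/269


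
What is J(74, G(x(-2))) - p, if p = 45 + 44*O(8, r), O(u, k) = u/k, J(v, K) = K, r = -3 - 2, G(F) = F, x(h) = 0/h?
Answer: 127/5 ≈ 25.400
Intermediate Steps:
x(h) = 0
r = -5
p = -127/5 (p = 45 + 44*(8/(-5)) = 45 + 44*(8*(-⅕)) = 45 + 44*(-8/5) = 45 - 352/5 = -127/5 ≈ -25.400)
J(74, G(x(-2))) - p = 0 - 1*(-127/5) = 0 + 127/5 = 127/5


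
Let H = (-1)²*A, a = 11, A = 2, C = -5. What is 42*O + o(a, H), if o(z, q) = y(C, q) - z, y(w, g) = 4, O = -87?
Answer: -3661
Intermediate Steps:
H = 2 (H = (-1)²*2 = 1*2 = 2)
o(z, q) = 4 - z
42*O + o(a, H) = 42*(-87) + (4 - 1*11) = -3654 + (4 - 11) = -3654 - 7 = -3661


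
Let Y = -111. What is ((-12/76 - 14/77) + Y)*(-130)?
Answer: 3025100/209 ≈ 14474.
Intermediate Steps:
((-12/76 - 14/77) + Y)*(-130) = ((-12/76 - 14/77) - 111)*(-130) = ((-12*1/76 - 14*1/77) - 111)*(-130) = ((-3/19 - 2/11) - 111)*(-130) = (-71/209 - 111)*(-130) = -23270/209*(-130) = 3025100/209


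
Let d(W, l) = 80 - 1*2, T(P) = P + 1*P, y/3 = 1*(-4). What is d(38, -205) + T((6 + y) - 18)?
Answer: 30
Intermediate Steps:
y = -12 (y = 3*(1*(-4)) = 3*(-4) = -12)
T(P) = 2*P (T(P) = P + P = 2*P)
d(W, l) = 78 (d(W, l) = 80 - 2 = 78)
d(38, -205) + T((6 + y) - 18) = 78 + 2*((6 - 12) - 18) = 78 + 2*(-6 - 18) = 78 + 2*(-24) = 78 - 48 = 30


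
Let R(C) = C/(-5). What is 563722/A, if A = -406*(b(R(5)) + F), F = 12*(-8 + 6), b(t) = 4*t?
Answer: 281861/5684 ≈ 49.589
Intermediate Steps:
R(C) = -C/5 (R(C) = C*(-⅕) = -C/5)
F = -24 (F = 12*(-2) = -24)
A = 11368 (A = -406*(4*(-⅕*5) - 24) = -406*(4*(-1) - 24) = -406*(-4 - 24) = -406*(-28) = 11368)
563722/A = 563722/11368 = 563722*(1/11368) = 281861/5684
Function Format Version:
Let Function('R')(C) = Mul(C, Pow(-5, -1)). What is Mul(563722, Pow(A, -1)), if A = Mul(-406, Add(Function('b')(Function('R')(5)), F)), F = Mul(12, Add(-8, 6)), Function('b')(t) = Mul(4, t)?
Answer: Rational(281861, 5684) ≈ 49.589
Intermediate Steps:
Function('R')(C) = Mul(Rational(-1, 5), C) (Function('R')(C) = Mul(C, Rational(-1, 5)) = Mul(Rational(-1, 5), C))
F = -24 (F = Mul(12, -2) = -24)
A = 11368 (A = Mul(-406, Add(Mul(4, Mul(Rational(-1, 5), 5)), -24)) = Mul(-406, Add(Mul(4, -1), -24)) = Mul(-406, Add(-4, -24)) = Mul(-406, -28) = 11368)
Mul(563722, Pow(A, -1)) = Mul(563722, Pow(11368, -1)) = Mul(563722, Rational(1, 11368)) = Rational(281861, 5684)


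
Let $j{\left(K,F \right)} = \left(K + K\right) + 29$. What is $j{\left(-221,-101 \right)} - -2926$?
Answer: $2513$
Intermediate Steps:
$j{\left(K,F \right)} = 29 + 2 K$ ($j{\left(K,F \right)} = 2 K + 29 = 29 + 2 K$)
$j{\left(-221,-101 \right)} - -2926 = \left(29 + 2 \left(-221\right)\right) - -2926 = \left(29 - 442\right) + 2926 = -413 + 2926 = 2513$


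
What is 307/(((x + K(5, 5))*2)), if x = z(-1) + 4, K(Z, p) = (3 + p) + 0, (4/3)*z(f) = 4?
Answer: 307/30 ≈ 10.233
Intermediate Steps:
z(f) = 3 (z(f) = (¾)*4 = 3)
K(Z, p) = 3 + p
x = 7 (x = 3 + 4 = 7)
307/(((x + K(5, 5))*2)) = 307/(((7 + (3 + 5))*2)) = 307/(((7 + 8)*2)) = 307/((15*2)) = 307/30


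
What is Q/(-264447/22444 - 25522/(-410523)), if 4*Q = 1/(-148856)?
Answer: 2303444553/16074774860495128 ≈ 1.4330e-7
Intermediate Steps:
Q = -1/595424 (Q = (¼)/(-148856) = (¼)*(-1/148856) = -1/595424 ≈ -1.6795e-6)
Q/(-264447/22444 - 25522/(-410523)) = -1/(595424*(-264447/22444 - 25522/(-410523))) = -1/(595424*(-264447*1/22444 - 25522*(-1/410523))) = -1/(595424*(-264447/22444 + 25522/410523)) = -1/(595424*(-107988760013/9213778212)) = -1/595424*(-9213778212/107988760013) = 2303444553/16074774860495128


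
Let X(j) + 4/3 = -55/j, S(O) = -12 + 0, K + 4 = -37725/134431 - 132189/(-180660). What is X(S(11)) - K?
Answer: 13760067198/2023858705 ≈ 6.7989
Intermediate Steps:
K = -28730105627/8095434820 (K = -4 + (-37725/134431 - 132189/(-180660)) = -4 + (-37725*1/134431 - 132189*(-1/180660)) = -4 + (-37725/134431 + 44063/60220) = -4 + 3651633653/8095434820 = -28730105627/8095434820 ≈ -3.5489)
S(O) = -12
X(j) = -4/3 - 55/j
X(S(11)) - K = (-4/3 - 55/(-12)) - 1*(-28730105627/8095434820) = (-4/3 - 55*(-1/12)) + 28730105627/8095434820 = (-4/3 + 55/12) + 28730105627/8095434820 = 13/4 + 28730105627/8095434820 = 13760067198/2023858705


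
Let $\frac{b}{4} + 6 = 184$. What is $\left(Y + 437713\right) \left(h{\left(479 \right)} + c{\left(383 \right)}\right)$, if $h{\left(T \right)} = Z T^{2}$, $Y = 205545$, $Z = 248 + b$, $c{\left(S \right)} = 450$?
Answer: $141686457892980$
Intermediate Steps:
$b = 712$ ($b = -24 + 4 \cdot 184 = -24 + 736 = 712$)
$Z = 960$ ($Z = 248 + 712 = 960$)
$h{\left(T \right)} = 960 T^{2}$
$\left(Y + 437713\right) \left(h{\left(479 \right)} + c{\left(383 \right)}\right) = \left(205545 + 437713\right) \left(960 \cdot 479^{2} + 450\right) = 643258 \left(960 \cdot 229441 + 450\right) = 643258 \left(220263360 + 450\right) = 643258 \cdot 220263810 = 141686457892980$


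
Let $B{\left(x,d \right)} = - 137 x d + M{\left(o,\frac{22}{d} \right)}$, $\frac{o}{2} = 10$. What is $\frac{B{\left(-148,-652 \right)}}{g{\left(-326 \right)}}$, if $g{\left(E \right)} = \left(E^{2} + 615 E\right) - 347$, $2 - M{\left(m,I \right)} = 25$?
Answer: $\frac{13219975}{94561} \approx 139.8$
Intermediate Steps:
$o = 20$ ($o = 2 \cdot 10 = 20$)
$M{\left(m,I \right)} = -23$ ($M{\left(m,I \right)} = 2 - 25 = -23$)
$g{\left(E \right)} = -347 + E^{2} + 615 E$
$B{\left(x,d \right)} = -23 - 137 d x$ ($B{\left(x,d \right)} = - 137 x d - 23 = - 137 d x - 23 = -23 - 137 d x$)
$\frac{B{\left(-148,-652 \right)}}{g{\left(-326 \right)}} = \frac{-23 - \left(-89324\right) \left(-148\right)}{-347 + \left(-326\right)^{2} + 615 \left(-326\right)} = \frac{-23 - 13219952}{-347 + 106276 - 200490} = - \frac{13219975}{-94561} = \left(-13219975\right) \left(- \frac{1}{94561}\right) = \frac{13219975}{94561}$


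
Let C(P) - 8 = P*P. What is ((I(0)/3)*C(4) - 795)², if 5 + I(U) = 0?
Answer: 697225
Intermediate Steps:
I(U) = -5 (I(U) = -5 + 0 = -5)
C(P) = 8 + P² (C(P) = 8 + P*P = 8 + P²)
((I(0)/3)*C(4) - 795)² = ((-5/3)*(8 + 4²) - 795)² = ((-5*⅓)*(8 + 16) - 795)² = (-5/3*24 - 795)² = (-40 - 795)² = (-835)² = 697225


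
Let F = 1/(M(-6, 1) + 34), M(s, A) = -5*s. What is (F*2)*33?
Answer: 33/32 ≈ 1.0313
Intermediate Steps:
F = 1/64 (F = 1/(-5*(-6) + 34) = 1/(30 + 34) = 1/64 ≈ 0.015625)
(F*2)*33 = ((1/64)*2)*33 = (1/32)*33 = 33/32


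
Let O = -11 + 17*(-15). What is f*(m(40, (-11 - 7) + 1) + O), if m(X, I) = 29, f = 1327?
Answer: -314499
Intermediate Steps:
O = -266 (O = -11 - 255 = -266)
f*(m(40, (-11 - 7) + 1) + O) = 1327*(29 - 266) = 1327*(-237) = -314499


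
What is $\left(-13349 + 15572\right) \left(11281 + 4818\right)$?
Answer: $35788077$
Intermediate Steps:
$\left(-13349 + 15572\right) \left(11281 + 4818\right) = 2223 \cdot 16099 = 35788077$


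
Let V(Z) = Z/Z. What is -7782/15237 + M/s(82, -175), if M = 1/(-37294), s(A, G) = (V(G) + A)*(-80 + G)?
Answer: -227501728429/445443824810 ≈ -0.51073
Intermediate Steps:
V(Z) = 1
s(A, G) = (1 + A)*(-80 + G)
M = -1/37294 ≈ -2.6814e-5
-7782/15237 + M/s(82, -175) = -7782/15237 - 1/(37294*(-80 - 175 - 80*82 + 82*(-175))) = -7782*1/15237 - 1/(37294*(-80 - 175 - 6560 - 14350)) = -2594/5079 - 1/37294/(-21165) = -2594/5079 - 1/37294*(-1/21165) = -2594/5079 + 1/789327510 = -227501728429/445443824810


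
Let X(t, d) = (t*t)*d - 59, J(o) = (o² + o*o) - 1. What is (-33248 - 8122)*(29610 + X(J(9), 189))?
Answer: -203897009400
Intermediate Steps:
J(o) = -1 + 2*o² (J(o) = (o² + o²) - 1 = 2*o² - 1 = -1 + 2*o²)
X(t, d) = -59 + d*t² (X(t, d) = t²*d - 59 = d*t² - 59 = -59 + d*t²)
(-33248 - 8122)*(29610 + X(J(9), 189)) = (-33248 - 8122)*(29610 + (-59 + 189*(-1 + 2*9²)²)) = -41370*(29610 + (-59 + 189*(-1 + 2*81)²)) = -41370*(29610 + (-59 + 189*(-1 + 162)²)) = -41370*(29610 + (-59 + 189*161²)) = -41370*(29610 + (-59 + 189*25921)) = -41370*(29610 + (-59 + 4899069)) = -41370*(29610 + 4899010) = -41370*4928620 = -203897009400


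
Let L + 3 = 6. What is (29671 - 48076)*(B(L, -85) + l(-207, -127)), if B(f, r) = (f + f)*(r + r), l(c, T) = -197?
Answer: 22398885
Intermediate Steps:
L = 3 (L = -3 + 6 = 3)
B(f, r) = 4*f*r (B(f, r) = (2*f)*(2*r) = 4*f*r)
(29671 - 48076)*(B(L, -85) + l(-207, -127)) = (29671 - 48076)*(4*3*(-85) - 197) = -18405*(-1020 - 197) = -18405*(-1217) = 22398885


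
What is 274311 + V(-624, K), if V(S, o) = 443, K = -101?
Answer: 274754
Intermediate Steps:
274311 + V(-624, K) = 274311 + 443 = 274754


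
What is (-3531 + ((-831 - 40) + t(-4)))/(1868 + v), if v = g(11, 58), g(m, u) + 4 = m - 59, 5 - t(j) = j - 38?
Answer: -4355/1816 ≈ -2.3981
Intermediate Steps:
t(j) = 43 - j (t(j) = 5 - (j - 38) = 5 - (-38 + j) = 5 + (38 - j) = 43 - j)
g(m, u) = -63 + m (g(m, u) = -4 + (m - 59) = -4 + (-59 + m) = -63 + m)
v = -52 (v = -63 + 11 = -52)
(-3531 + ((-831 - 40) + t(-4)))/(1868 + v) = (-3531 + ((-831 - 40) + (43 - 1*(-4))))/(1868 - 52) = (-3531 + (-871 + (43 + 4)))/1816 = (-3531 + (-871 + 47))*(1/1816) = (-3531 - 824)*(1/1816) = -4355*1/1816 = -4355/1816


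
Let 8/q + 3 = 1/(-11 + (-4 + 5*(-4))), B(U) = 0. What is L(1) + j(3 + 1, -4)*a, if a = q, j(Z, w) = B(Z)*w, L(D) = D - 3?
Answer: -2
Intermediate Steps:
L(D) = -3 + D
j(Z, w) = 0 (j(Z, w) = 0*w = 0)
q = -140/53 (q = 8/(-3 + 1/(-11 + (-4 + 5*(-4)))) = 8/(-3 + 1/(-11 + (-4 - 20))) = 8/(-3 + 1/(-11 - 24)) = 8/(-3 + 1/(-35)) = 8/(-3 - 1/35) = 8/(-106/35) = 8*(-35/106) = -140/53 ≈ -2.6415)
a = -140/53 ≈ -2.6415
L(1) + j(3 + 1, -4)*a = (-3 + 1) + 0*(-140/53) = -2 + 0 = -2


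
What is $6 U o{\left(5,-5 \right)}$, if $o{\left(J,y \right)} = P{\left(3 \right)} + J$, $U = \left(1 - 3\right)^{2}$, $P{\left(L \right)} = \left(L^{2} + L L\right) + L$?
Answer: $624$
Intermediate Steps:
$P{\left(L \right)} = L + 2 L^{2}$ ($P{\left(L \right)} = \left(L^{2} + L^{2}\right) + L = 2 L^{2} + L = L + 2 L^{2}$)
$U = 4$ ($U = \left(1 - 3\right)^{2} = \left(-2\right)^{2} = 4$)
$o{\left(J,y \right)} = 21 + J$ ($o{\left(J,y \right)} = 3 \left(1 + 2 \cdot 3\right) + J = 3 \left(1 + 6\right) + J = 3 \cdot 7 + J = 21 + J$)
$6 U o{\left(5,-5 \right)} = 6 \cdot 4 \left(21 + 5\right) = 24 \cdot 26 = 624$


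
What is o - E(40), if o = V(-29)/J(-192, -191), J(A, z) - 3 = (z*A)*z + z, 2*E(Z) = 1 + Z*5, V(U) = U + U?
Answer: -175989053/1751135 ≈ -100.50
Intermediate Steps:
V(U) = 2*U
E(Z) = ½ + 5*Z/2 (E(Z) = (1 + Z*5)/2 = (1 + 5*Z)/2 = ½ + 5*Z/2)
J(A, z) = 3 + z + A*z² (J(A, z) = 3 + ((z*A)*z + z) = 3 + ((A*z)*z + z) = 3 + (A*z² + z) = 3 + (z + A*z²) = 3 + z + A*z²)
o = 29/3502270 (o = (2*(-29))/(3 - 191 - 192*(-191)²) = -58/(3 - 191 - 192*36481) = -58/(3 - 191 - 7004352) = -58/(-7004540) = -58*(-1/7004540) = 29/3502270 ≈ 8.2803e-6)
o - E(40) = 29/3502270 - (½ + (5/2)*40) = 29/3502270 - (½ + 100) = 29/3502270 - 1*201/2 = 29/3502270 - 201/2 = -175989053/1751135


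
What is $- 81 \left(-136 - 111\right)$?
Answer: $20007$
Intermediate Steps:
$- 81 \left(-136 - 111\right) = \left(-81\right) \left(-247\right) = 20007$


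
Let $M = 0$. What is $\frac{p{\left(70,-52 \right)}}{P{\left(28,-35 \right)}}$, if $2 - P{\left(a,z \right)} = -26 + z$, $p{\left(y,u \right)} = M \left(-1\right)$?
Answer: $0$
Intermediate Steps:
$p{\left(y,u \right)} = 0$ ($p{\left(y,u \right)} = 0 \left(-1\right) = 0$)
$P{\left(a,z \right)} = 28 - z$ ($P{\left(a,z \right)} = 2 - \left(-26 + z\right) = 28 - z$)
$\frac{p{\left(70,-52 \right)}}{P{\left(28,-35 \right)}} = \frac{0}{28 - -35} = \frac{0}{28 + 35} = \frac{0}{63} = 0 \cdot \frac{1}{63} = 0$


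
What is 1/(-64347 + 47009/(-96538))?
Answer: -96538/6211977695 ≈ -1.5541e-5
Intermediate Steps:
1/(-64347 + 47009/(-96538)) = 1/(-64347 + 47009*(-1/96538)) = 1/(-64347 - 47009/96538) = 1/(-6211977695/96538) = -96538/6211977695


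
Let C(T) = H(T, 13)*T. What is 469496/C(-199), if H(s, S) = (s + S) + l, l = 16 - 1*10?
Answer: 117374/8955 ≈ 13.107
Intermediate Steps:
l = 6 (l = 16 - 10 = 6)
H(s, S) = 6 + S + s (H(s, S) = (s + S) + 6 = (S + s) + 6 = 6 + S + s)
C(T) = T*(19 + T) (C(T) = (6 + 13 + T)*T = (19 + T)*T = T*(19 + T))
469496/C(-199) = 469496/((-199*(19 - 199))) = 469496/((-199*(-180))) = 469496/35820 = 469496*(1/35820) = 117374/8955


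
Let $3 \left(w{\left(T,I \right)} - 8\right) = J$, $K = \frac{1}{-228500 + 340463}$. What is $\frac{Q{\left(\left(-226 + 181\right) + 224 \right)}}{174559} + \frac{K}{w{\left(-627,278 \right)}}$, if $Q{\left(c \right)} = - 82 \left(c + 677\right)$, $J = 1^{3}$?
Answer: $- \frac{65490716241}{162867910975} \approx -0.40211$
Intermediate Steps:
$J = 1$
$K = \frac{1}{111963} \approx 8.9315 \cdot 10^{-6}$
$w{\left(T,I \right)} = \frac{25}{3}$ ($w{\left(T,I \right)} = 8 + \frac{1}{3} \cdot 1 = 8 + \frac{1}{3} = \frac{25}{3}$)
$Q{\left(c \right)} = -55514 - 82 c$ ($Q{\left(c \right)} = - 82 \left(677 + c\right) = -55514 - 82 c$)
$\frac{Q{\left(\left(-226 + 181\right) + 224 \right)}}{174559} + \frac{K}{w{\left(-627,278 \right)}} = \frac{-55514 - 82 \left(\left(-226 + 181\right) + 224\right)}{174559} + \frac{1}{111963 \cdot \frac{25}{3}} = \left(-55514 - 82 \left(-45 + 224\right)\right) \frac{1}{174559} + \frac{1}{111963} \cdot \frac{3}{25} = \left(-55514 - 14678\right) \frac{1}{174559} + \frac{1}{933025} = \left(-70192\right) \frac{1}{174559} + \frac{1}{933025} = - \frac{70192}{174559} + \frac{1}{933025} = - \frac{65490716241}{162867910975}$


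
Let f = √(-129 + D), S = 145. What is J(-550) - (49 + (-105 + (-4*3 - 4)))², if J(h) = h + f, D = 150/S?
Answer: -5734 + I*√107619/29 ≈ -5734.0 + 11.312*I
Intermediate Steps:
D = 30/29 (D = 150/145 = 150*(1/145) = 30/29 ≈ 1.0345)
f = I*√107619/29 (f = √(-129 + 30/29) = √(-3711/29) = I*√107619/29 ≈ 11.312*I)
J(h) = h + I*√107619/29
J(-550) - (49 + (-105 + (-4*3 - 4)))² = (-550 + I*√107619/29) - (49 + (-105 + (-4*3 - 4)))² = (-550 + I*√107619/29) - (49 + (-105 + (-12 - 4)))² = (-550 + I*√107619/29) - (49 + (-105 - 16))² = (-550 + I*√107619/29) - (49 - 121)² = (-550 + I*√107619/29) - 1*(-72)² = (-550 + I*√107619/29) - 1*5184 = (-550 + I*√107619/29) - 5184 = -5734 + I*√107619/29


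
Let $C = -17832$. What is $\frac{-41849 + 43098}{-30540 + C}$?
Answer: $- \frac{1249}{48372} \approx -0.025821$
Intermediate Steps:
$\frac{-41849 + 43098}{-30540 + C} = \frac{-41849 + 43098}{-30540 - 17832} = \frac{1249}{-48372} = 1249 \left(- \frac{1}{48372}\right) = - \frac{1249}{48372}$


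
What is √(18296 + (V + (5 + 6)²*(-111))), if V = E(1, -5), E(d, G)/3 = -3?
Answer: 2*√1214 ≈ 69.685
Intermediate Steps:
E(d, G) = -9 (E(d, G) = 3*(-3) = -9)
V = -9
√(18296 + (V + (5 + 6)²*(-111))) = √(18296 + (-9 + (5 + 6)²*(-111))) = √(18296 + (-9 + 11²*(-111))) = √(18296 + (-9 + 121*(-111))) = √(18296 + (-9 - 13431)) = √(18296 - 13440) = √4856 = 2*√1214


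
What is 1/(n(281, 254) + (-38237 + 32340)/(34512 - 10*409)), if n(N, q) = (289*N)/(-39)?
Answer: -1186458/2470770181 ≈ -0.00048020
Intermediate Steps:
n(N, q) = -289*N/39 (n(N, q) = (289*N)*(-1/39) = -289*N/39)
1/(n(281, 254) + (-38237 + 32340)/(34512 - 10*409)) = 1/(-289/39*281 + (-38237 + 32340)/(34512 - 10*409)) = 1/(-81209/39 - 5897/(34512 - 4090)) = 1/(-81209/39 - 5897/30422) = 1/(-2470770181/1186458) = -1186458/2470770181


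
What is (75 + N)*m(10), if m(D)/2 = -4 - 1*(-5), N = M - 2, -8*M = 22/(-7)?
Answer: 2055/14 ≈ 146.79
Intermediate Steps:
M = 11/28 (M = -11/(4*(-7)) = -11*(-1)/(4*7) = -⅛*(-22/7) = 11/28 ≈ 0.39286)
N = -45/28 (N = 11/28 - 2 = -45/28 ≈ -1.6071)
m(D) = 2 (m(D) = 2*(-4 - 1*(-5)) = 2*(-4 + 5) = 2*1 = 2)
(75 + N)*m(10) = (75 - 45/28)*2 = (2055/28)*2 = 2055/14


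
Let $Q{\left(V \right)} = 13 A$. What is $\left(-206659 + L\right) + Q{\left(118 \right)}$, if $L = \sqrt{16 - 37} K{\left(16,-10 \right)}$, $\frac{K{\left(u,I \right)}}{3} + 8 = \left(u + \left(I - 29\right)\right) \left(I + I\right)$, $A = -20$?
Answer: $-206919 + 1356 i \sqrt{21} \approx -2.0692 \cdot 10^{5} + 6214.0 i$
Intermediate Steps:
$K{\left(u,I \right)} = -24 + 6 I \left(-29 + I + u\right)$ ($K{\left(u,I \right)} = -24 + 3 \left(u + \left(I - 29\right)\right) \left(I + I\right) = -24 + 3 \left(u + \left(-29 + I\right)\right) 2 I = -24 + 3 \left(-29 + I + u\right) 2 I = -24 + 3 \cdot 2 I \left(-29 + I + u\right) = -24 + 6 I \left(-29 + I + u\right)$)
$L = 1356 i \sqrt{21}$ ($L = \sqrt{16 - 37} \left(-24 - -1740 + 6 \left(-10\right)^{2} + 6 \left(-10\right) 16\right) = \sqrt{-21} \left(-24 + 1740 + 6 \cdot 100 - 960\right) = i \sqrt{21} \left(-24 + 1740 + 600 - 960\right) = i \sqrt{21} \cdot 1356 = 1356 i \sqrt{21} \approx 6214.0 i$)
$Q{\left(V \right)} = -260$ ($Q{\left(V \right)} = 13 \left(-20\right) = -260$)
$\left(-206659 + L\right) + Q{\left(118 \right)} = \left(-206659 + 1356 i \sqrt{21}\right) - 260 = -206919 + 1356 i \sqrt{21}$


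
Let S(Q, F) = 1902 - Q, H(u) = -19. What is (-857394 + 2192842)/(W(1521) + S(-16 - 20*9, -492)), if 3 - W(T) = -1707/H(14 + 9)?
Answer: 6343378/9553 ≈ 664.02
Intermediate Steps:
W(T) = -1650/19 (W(T) = 3 - (-1707)/(-19) = 3 - (-1707)*(-1)/19 = 3 - 1*1707/19 = 3 - 1707/19 = -1650/19)
(-857394 + 2192842)/(W(1521) + S(-16 - 20*9, -492)) = (-857394 + 2192842)/(-1650/19 + (1902 - (-16 - 20*9))) = 1335448/(-1650/19 + (1902 - (-16 - 180))) = 1335448/(-1650/19 + (1902 - 1*(-196))) = 1335448/(-1650/19 + (1902 + 196)) = 1335448/(-1650/19 + 2098) = 1335448/(38212/19) = 1335448*(19/38212) = 6343378/9553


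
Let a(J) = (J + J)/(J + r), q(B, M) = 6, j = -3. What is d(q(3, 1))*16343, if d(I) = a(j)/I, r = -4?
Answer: 16343/7 ≈ 2334.7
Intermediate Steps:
a(J) = 2*J/(-4 + J) (a(J) = (J + J)/(J - 4) = (2*J)/(-4 + J) = 2*J/(-4 + J))
d(I) = 6/(7*I) (d(I) = (2*(-3)/(-4 - 3))/I = (2*(-3)/(-7))/I = (2*(-3)*(-⅐))/I = 6/(7*I))
d(q(3, 1))*16343 = ((6/7)/6)*16343 = ((6/7)*(⅙))*16343 = (⅐)*16343 = 16343/7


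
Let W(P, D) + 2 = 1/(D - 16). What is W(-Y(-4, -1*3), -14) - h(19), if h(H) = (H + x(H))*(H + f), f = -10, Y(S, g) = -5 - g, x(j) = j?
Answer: -10321/30 ≈ -344.03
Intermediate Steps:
h(H) = 2*H*(-10 + H) (h(H) = (H + H)*(H - 10) = (2*H)*(-10 + H) = 2*H*(-10 + H))
W(P, D) = -2 + 1/(-16 + D) (W(P, D) = -2 + 1/(D - 16) = -2 + 1/(-16 + D))
W(-Y(-4, -1*3), -14) - h(19) = (33 - 2*(-14))/(-16 - 14) - 2*19*(-10 + 19) = (33 + 28)/(-30) - 2*19*9 = -1/30*61 - 1*342 = -61/30 - 342 = -10321/30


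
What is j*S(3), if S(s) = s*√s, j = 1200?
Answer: 3600*√3 ≈ 6235.4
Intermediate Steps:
S(s) = s^(3/2)
j*S(3) = 1200*3^(3/2) = 1200*(3*√3) = 3600*√3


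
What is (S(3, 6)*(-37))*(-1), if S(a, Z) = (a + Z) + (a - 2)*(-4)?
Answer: 185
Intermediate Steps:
S(a, Z) = 8 + Z - 3*a (S(a, Z) = (Z + a) + (-2 + a)*(-4) = (Z + a) + (8 - 4*a) = 8 + Z - 3*a)
(S(3, 6)*(-37))*(-1) = ((8 + 6 - 3*3)*(-37))*(-1) = ((8 + 6 - 9)*(-37))*(-1) = (5*(-37))*(-1) = -185*(-1) = 185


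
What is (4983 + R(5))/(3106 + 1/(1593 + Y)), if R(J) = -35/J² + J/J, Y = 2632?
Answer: 3007355/1874693 ≈ 1.6042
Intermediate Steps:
R(J) = 1 - 35/J² (R(J) = -35/J² + 1 = 1 - 35/J²)
(4983 + R(5))/(3106 + 1/(1593 + Y)) = (4983 + (1 - 35/5²))/(3106 + 1/(1593 + 2632)) = (4983 + (1 - 35*1/25))/(3106 + 1/4225) = (4983 + (1 - 7/5))/(3106 + 1/4225) = (4983 - ⅖)/(13122851/4225) = (24913/5)*(4225/13122851) = 3007355/1874693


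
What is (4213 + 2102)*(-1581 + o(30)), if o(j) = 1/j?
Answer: -19967609/2 ≈ -9.9838e+6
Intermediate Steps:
(4213 + 2102)*(-1581 + o(30)) = (4213 + 2102)*(-1581 + 1/30) = 6315*(-1581 + 1/30) = 6315*(-47429/30) = -19967609/2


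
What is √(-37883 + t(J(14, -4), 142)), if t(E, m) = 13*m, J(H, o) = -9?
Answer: I*√36037 ≈ 189.83*I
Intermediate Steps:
√(-37883 + t(J(14, -4), 142)) = √(-37883 + 13*142) = √(-37883 + 1846) = √(-36037) = I*√36037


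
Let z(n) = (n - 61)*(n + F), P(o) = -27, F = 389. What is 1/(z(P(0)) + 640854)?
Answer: 1/608998 ≈ 1.6420e-6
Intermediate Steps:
z(n) = (-61 + n)*(389 + n) (z(n) = (n - 61)*(n + 389) = (-61 + n)*(389 + n))
1/(z(P(0)) + 640854) = 1/((-23729 + (-27)² + 328*(-27)) + 640854) = 1/((-23729 + 729 - 8856) + 640854) = 1/(-31856 + 640854) = 1/608998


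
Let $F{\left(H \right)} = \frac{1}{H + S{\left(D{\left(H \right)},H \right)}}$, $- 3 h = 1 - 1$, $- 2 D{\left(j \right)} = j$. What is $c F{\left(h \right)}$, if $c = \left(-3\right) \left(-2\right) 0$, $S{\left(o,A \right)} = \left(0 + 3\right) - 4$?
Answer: $0$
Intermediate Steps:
$D{\left(j \right)} = - \frac{j}{2}$
$h = 0$ ($h = - \frac{1 - 1}{3} = \left(- \frac{1}{3}\right) 0 = 0$)
$S{\left(o,A \right)} = -1$ ($S{\left(o,A \right)} = 3 - 4 = -1$)
$F{\left(H \right)} = \frac{1}{-1 + H}$ ($F{\left(H \right)} = \frac{1}{H - 1} = \frac{1}{-1 + H}$)
$c = 0$ ($c = 6 \cdot 0 = 0$)
$c F{\left(h \right)} = \frac{0}{-1 + 0} = \frac{0}{-1} = 0 \left(-1\right) = 0$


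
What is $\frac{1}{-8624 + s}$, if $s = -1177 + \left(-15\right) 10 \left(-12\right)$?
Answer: $- \frac{1}{8001} \approx -0.00012498$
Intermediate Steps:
$s = 623$ ($s = -1177 - -1800 = -1177 + 1800 = 623$)
$\frac{1}{-8624 + s} = \frac{1}{-8624 + 623} = \frac{1}{-8001} = - \frac{1}{8001}$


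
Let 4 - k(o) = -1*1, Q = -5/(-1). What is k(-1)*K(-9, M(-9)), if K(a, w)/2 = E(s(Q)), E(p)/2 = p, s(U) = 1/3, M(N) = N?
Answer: 20/3 ≈ 6.6667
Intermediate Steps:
Q = 5 (Q = -5*(-1) = 5)
s(U) = ⅓
E(p) = 2*p
K(a, w) = 4/3 (K(a, w) = 2*(2*(⅓)) = 2*(⅔) = 4/3)
k(o) = 5 (k(o) = 4 - (-1) = 4 - 1*(-1) = 4 + 1 = 5)
k(-1)*K(-9, M(-9)) = 5*(4/3) = 20/3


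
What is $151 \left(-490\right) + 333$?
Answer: $-73657$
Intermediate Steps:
$151 \left(-490\right) + 333 = -73990 + 333 = -73657$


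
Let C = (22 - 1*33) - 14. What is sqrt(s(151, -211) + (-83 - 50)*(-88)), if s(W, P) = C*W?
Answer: 3*sqrt(881) ≈ 89.045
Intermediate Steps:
C = -25 (C = (22 - 33) - 14 = -11 - 14 = -25)
s(W, P) = -25*W
sqrt(s(151, -211) + (-83 - 50)*(-88)) = sqrt(-25*151 + (-83 - 50)*(-88)) = sqrt(-3775 - 133*(-88)) = sqrt(-3775 + 11704) = sqrt(7929) = 3*sqrt(881)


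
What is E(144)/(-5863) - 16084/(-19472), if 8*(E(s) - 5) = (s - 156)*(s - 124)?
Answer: 23696823/28541084 ≈ 0.83027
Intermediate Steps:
E(s) = 5 + (-156 + s)*(-124 + s)/8 (E(s) = 5 + ((s - 156)*(s - 124))/8 = 5 + ((-156 + s)*(-124 + s))/8 = 5 + (-156 + s)*(-124 + s)/8)
E(144)/(-5863) - 16084/(-19472) = (2423 - 35*144 + (⅛)*144²)/(-5863) - 16084/(-19472) = (2423 - 5040 + (⅛)*20736)*(-1/5863) - 16084*(-1/19472) = (2423 - 5040 + 2592)*(-1/5863) + 4021/4868 = -25*(-1/5863) + 4021/4868 = 25/5863 + 4021/4868 = 23696823/28541084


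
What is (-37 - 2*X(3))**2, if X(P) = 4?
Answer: 2025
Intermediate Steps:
(-37 - 2*X(3))**2 = (-37 - 2*4)**2 = (-37 - 8)**2 = (-45)**2 = 2025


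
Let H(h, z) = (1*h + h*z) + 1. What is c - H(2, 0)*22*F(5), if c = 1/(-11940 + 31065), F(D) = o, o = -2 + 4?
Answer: -2524499/19125 ≈ -132.00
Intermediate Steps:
H(h, z) = 1 + h + h*z (H(h, z) = (h + h*z) + 1 = 1 + h + h*z)
o = 2
F(D) = 2
c = 1/19125 ≈ 5.2288e-5
c - H(2, 0)*22*F(5) = 1/19125 - (1 + 2 + 2*0)*22*2 = 1/19125 - (1 + 2 + 0)*22*2 = 1/19125 - 3*22*2 = 1/19125 - 66*2 = 1/19125 - 1*132 = 1/19125 - 132 = -2524499/19125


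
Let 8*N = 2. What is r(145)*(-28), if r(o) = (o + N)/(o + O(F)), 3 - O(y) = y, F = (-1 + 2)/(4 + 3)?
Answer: -28469/1035 ≈ -27.506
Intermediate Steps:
N = ¼ (N = (⅛)*2 = ¼ ≈ 0.25000)
F = ⅐ (F = 1/7 = 1*(⅐) = ⅐ ≈ 0.14286)
O(y) = 3 - y
r(o) = (¼ + o)/(20/7 + o) (r(o) = (o + ¼)/(o + (3 - 1*⅐)) = (¼ + o)/(o + (3 - ⅐)) = (¼ + o)/(o + 20/7) = (¼ + o)/(20/7 + o))
r(145)*(-28) = (7*(1 + 4*145)/(4*(20 + 7*145)))*(-28) = (7*(1 + 580)/(4*(20 + 1015)))*(-28) = ((7/4)*581/1035)*(-28) = ((7/4)*(1/1035)*581)*(-28) = (4067/4140)*(-28) = -28469/1035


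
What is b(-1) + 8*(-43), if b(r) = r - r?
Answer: -344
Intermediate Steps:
b(r) = 0
b(-1) + 8*(-43) = 0 + 8*(-43) = 0 - 344 = -344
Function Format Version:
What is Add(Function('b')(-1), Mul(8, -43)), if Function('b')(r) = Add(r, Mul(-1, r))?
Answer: -344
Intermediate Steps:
Function('b')(r) = 0
Add(Function('b')(-1), Mul(8, -43)) = Add(0, Mul(8, -43)) = Add(0, -344) = -344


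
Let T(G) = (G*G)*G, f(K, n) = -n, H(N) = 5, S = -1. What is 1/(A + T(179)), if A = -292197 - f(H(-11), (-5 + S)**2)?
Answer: 1/5443178 ≈ 1.8372e-7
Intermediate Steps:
T(G) = G**3 (T(G) = G**2*G = G**3)
A = -292161 (A = -292197 - (-1)*(-5 - 1)**2 = -292197 - (-1)*(-6)**2 = -292197 - (-1)*36 = -292197 - 1*(-36) = -292197 + 36 = -292161)
1/(A + T(179)) = 1/(-292161 + 179**3) = 1/(-292161 + 5735339) = 1/5443178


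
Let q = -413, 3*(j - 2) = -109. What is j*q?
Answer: 42539/3 ≈ 14180.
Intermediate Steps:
j = -103/3 (j = 2 + (1/3)*(-109) = 2 - 109/3 = -103/3 ≈ -34.333)
j*q = -103/3*(-413) = 42539/3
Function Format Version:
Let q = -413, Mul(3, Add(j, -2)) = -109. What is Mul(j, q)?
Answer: Rational(42539, 3) ≈ 14180.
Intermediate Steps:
j = Rational(-103, 3) (j = Add(2, Mul(Rational(1, 3), -109)) = Add(2, Rational(-109, 3)) = Rational(-103, 3) ≈ -34.333)
Mul(j, q) = Mul(Rational(-103, 3), -413) = Rational(42539, 3)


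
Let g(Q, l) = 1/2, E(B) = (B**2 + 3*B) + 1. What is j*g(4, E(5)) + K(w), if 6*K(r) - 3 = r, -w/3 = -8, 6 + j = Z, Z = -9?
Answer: -3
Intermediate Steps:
E(B) = 1 + B**2 + 3*B
g(Q, l) = 1/2
j = -15 (j = -6 - 9 = -15)
w = 24 (w = -3*(-8) = 24)
K(r) = 1/2 + r/6
j*g(4, E(5)) + K(w) = -15*1/2 + (1/2 + (1/6)*24) = -15/2 + (1/2 + 4) = -15/2 + 9/2 = -3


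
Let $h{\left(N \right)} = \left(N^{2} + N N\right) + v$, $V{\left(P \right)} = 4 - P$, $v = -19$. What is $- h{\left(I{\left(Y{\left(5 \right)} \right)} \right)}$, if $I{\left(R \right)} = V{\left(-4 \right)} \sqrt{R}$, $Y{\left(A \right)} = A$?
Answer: $-621$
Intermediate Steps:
$I{\left(R \right)} = 8 \sqrt{R}$ ($I{\left(R \right)} = \left(4 - -4\right) \sqrt{R} = \left(4 + 4\right) \sqrt{R} = 8 \sqrt{R}$)
$h{\left(N \right)} = -19 + 2 N^{2}$ ($h{\left(N \right)} = \left(N^{2} + N N\right) - 19 = \left(N^{2} + N^{2}\right) - 19 = 2 N^{2} - 19 = -19 + 2 N^{2}$)
$- h{\left(I{\left(Y{\left(5 \right)} \right)} \right)} = - (-19 + 2 \left(8 \sqrt{5}\right)^{2}) = - (-19 + 2 \cdot 320) = - (-19 + 640) = \left(-1\right) 621 = -621$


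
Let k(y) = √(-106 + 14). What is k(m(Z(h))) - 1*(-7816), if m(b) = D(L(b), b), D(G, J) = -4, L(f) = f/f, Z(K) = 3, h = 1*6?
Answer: 7816 + 2*I*√23 ≈ 7816.0 + 9.5917*I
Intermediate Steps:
h = 6
L(f) = 1
m(b) = -4
k(y) = 2*I*√23 (k(y) = √(-92) = 2*I*√23)
k(m(Z(h))) - 1*(-7816) = 2*I*√23 - 1*(-7816) = 2*I*√23 + 7816 = 7816 + 2*I*√23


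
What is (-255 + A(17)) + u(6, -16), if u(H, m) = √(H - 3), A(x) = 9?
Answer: -246 + √3 ≈ -244.27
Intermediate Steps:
u(H, m) = √(-3 + H)
(-255 + A(17)) + u(6, -16) = (-255 + 9) + √(-3 + 6) = -246 + √3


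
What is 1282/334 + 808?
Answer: 135577/167 ≈ 811.84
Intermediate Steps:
1282/334 + 808 = 1282*(1/334) + 808 = 641/167 + 808 = 135577/167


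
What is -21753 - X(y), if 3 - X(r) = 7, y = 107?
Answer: -21749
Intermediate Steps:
X(r) = -4 (X(r) = 3 - 1*7 = 3 - 7 = -4)
-21753 - X(y) = -21753 - 1*(-4) = -21753 + 4 = -21749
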